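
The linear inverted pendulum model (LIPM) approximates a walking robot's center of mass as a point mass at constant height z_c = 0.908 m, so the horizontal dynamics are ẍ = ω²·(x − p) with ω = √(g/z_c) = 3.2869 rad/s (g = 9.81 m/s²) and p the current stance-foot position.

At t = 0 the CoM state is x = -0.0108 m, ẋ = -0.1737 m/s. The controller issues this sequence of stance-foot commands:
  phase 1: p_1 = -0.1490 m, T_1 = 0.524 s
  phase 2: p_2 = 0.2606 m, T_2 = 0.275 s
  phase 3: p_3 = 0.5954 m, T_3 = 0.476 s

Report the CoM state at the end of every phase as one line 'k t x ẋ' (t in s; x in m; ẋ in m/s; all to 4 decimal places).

phase 1: p=-0.1490, T=0.524, ωT=1.722336, cosh=2.888118, sinh=2.709469; start (x,ẋ)=(-0.010800, -0.173700) → end (x,ẋ)=(0.106953, 0.729109)
phase 2: p=0.2606, T=0.275, ωT=0.903898, cosh=1.437098, sinh=1.032110; start (x,ẋ)=(0.106953, 0.729109) → end (x,ẋ)=(0.268739, 0.526562)
phase 3: p=0.5954, T=0.476, ωT=1.564564, cosh=2.494886, sinh=2.285706; start (x,ẋ)=(0.268739, 0.526562) → end (x,ẋ)=(0.146590, -1.140451)

1 0.5240 0.1070 0.7291
2 0.7990 0.2687 0.5266
3 1.2750 0.1466 -1.1405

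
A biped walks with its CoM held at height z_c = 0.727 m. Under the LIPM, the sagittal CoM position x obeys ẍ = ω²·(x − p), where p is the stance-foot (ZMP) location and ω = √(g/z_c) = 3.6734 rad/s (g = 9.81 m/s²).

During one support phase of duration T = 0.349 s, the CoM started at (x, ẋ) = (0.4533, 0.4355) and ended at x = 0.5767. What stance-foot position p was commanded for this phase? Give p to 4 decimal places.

ωT = 3.6734·0.349 = 1.282017; cosh(ωT) = 1.940689, sinh(ωT) = 1.663211
x(T) = p + (x₀−p)·cosh(ωT) + (ẋ₀/ω)·sinh(ωT) ⇒ p·(1 − cosh) = x(T) − x₀·cosh − (ẋ₀/ω)·sinh
numerator   = 0.5767 − (0.4533)·1.940689 − (0.4355/3.6734)·1.663211 = -0.500196
denominator = 1 − 1.940689 = -0.940689
p = -0.500196 / -0.940689 = 0.5317

p = 0.5317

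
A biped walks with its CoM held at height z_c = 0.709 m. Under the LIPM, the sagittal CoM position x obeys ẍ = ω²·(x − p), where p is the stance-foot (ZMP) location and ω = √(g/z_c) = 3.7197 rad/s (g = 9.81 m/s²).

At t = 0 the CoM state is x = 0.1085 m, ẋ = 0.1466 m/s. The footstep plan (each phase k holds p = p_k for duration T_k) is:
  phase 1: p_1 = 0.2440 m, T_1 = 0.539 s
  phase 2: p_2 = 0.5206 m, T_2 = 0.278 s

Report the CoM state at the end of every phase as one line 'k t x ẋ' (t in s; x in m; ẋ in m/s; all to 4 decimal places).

phase 1: p=0.2440, T=0.539, ωT=2.004918, cosh=3.780079, sinh=3.645408; start (x,ẋ)=(0.108500, 0.146600) → end (x,ẋ)=(-0.124529, -1.283197)
phase 2: p=0.5206, T=0.278, ωT=1.034077, cosh=1.584031, sinh=1.228477; start (x,ẋ)=(-0.124529, -1.283197) → end (x,ẋ)=(-0.925096, -4.980581)

1 0.5390 -0.1245 -1.2832
2 0.8170 -0.9251 -4.9806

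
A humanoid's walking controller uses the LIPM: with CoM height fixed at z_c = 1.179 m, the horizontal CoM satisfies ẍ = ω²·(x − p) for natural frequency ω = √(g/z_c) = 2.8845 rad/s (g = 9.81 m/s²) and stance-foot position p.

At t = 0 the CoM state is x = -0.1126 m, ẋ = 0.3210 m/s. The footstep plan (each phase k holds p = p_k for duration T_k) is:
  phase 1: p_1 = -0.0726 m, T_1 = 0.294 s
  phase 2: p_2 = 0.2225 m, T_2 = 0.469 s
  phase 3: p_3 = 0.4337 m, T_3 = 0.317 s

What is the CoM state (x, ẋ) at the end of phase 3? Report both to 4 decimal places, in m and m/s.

phase 1: p=-0.0726, T=0.294, ωT=0.848043, cosh=1.381662, sinh=0.953410; start (x,ẋ)=(-0.112600, 0.321000) → end (x,ẋ)=(-0.021767, 0.333509)
phase 2: p=0.2225, T=0.469, ωT=1.352831, cosh=2.063433, sinh=1.804926; start (x,ẋ)=(-0.021767, 0.333509) → end (x,ẋ)=(-0.072841, -0.583554)
phase 3: p=0.4337, T=0.317, ωT=0.914386, cosh=1.448003, sinh=1.047241; start (x,ẋ)=(-0.072841, -0.583554) → end (x,ẋ)=(-0.511636, -2.375129)

x = -0.5116, ẋ = -2.3751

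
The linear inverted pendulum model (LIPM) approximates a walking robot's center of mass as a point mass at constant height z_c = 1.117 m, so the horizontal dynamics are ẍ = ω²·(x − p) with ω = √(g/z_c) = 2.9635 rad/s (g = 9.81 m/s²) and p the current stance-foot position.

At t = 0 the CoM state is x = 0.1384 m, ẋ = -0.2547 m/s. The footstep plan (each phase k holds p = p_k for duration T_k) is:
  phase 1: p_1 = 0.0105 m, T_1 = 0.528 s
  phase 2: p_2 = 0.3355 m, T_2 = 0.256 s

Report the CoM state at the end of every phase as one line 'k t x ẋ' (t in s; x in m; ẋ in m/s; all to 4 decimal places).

1 0.5280 0.1332 0.2310
2 0.7840 0.1371 -0.1991

phase 1: p=0.0105, T=0.528, ωT=1.564728, cosh=2.495260, sinh=2.286115; start (x,ẋ)=(0.138400, -0.254700) → end (x,ẋ)=(0.133162, 0.230967)
phase 2: p=0.3355, T=0.256, ωT=0.758656, cosh=1.301850, sinh=0.833554; start (x,ẋ)=(0.133162, 0.230967) → end (x,ẋ)=(0.137051, -0.199138)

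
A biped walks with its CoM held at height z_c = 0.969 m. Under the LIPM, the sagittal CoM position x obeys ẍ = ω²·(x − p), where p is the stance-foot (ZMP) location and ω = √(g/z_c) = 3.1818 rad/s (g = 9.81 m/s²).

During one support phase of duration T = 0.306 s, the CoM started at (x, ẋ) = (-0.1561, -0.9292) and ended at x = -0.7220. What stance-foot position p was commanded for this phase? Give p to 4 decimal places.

ωT = 3.1818·0.306 = 0.973631; cosh(ωT) = 1.512624, sinh(ωT) = 1.134915
x(T) = p + (x₀−p)·cosh(ωT) + (ẋ₀/ω)·sinh(ωT) ⇒ p·(1 − cosh) = x(T) − x₀·cosh − (ẋ₀/ω)·sinh
numerator   = -0.7220 − (-0.1561)·1.512624 − (-0.9292/3.1818)·1.134915 = -0.154443
denominator = 1 − 1.512624 = -0.512624
p = -0.154443 / -0.512624 = 0.3013

p = 0.3013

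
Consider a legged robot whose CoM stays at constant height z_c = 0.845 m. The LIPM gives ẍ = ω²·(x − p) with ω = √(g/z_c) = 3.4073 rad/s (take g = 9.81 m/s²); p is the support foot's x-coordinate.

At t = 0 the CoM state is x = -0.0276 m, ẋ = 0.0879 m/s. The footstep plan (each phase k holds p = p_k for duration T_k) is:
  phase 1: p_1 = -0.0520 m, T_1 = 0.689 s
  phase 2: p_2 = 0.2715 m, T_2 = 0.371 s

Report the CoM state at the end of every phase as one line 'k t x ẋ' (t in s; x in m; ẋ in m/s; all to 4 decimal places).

1 0.6890 0.2105 0.8948
2 1.0600 0.5826 1.3716

phase 1: p=-0.0520, T=0.689, ωT=2.347630, cosh=5.278170, sinh=5.182575; start (x,ẋ)=(-0.027600, 0.087900) → end (x,ẋ)=(0.210485, 0.894821)
phase 2: p=0.2715, T=0.371, ωT=1.264108, cosh=1.911213, sinh=1.628722; start (x,ẋ)=(0.210485, 0.894821) → end (x,ẋ)=(0.582620, 1.371588)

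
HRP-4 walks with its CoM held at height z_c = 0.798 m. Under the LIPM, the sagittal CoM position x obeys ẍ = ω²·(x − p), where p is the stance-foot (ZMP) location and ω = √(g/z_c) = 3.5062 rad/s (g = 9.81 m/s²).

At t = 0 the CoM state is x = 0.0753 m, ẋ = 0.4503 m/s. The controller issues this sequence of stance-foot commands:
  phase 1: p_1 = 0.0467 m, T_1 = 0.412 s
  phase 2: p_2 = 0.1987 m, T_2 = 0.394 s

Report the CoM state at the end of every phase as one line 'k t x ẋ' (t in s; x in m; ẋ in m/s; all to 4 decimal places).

1 0.4120 0.3678 1.2085
2 0.8060 1.1993 3.6628

phase 1: p=0.0467, T=0.412, ωT=1.444554, cosh=2.237907, sinh=2.002056; start (x,ẋ)=(0.075300, 0.450300) → end (x,ẋ)=(0.367827, 1.208490)
phase 2: p=0.1987, T=0.394, ωT=1.381443, cosh=2.115928, sinh=1.864712; start (x,ẋ)=(0.367827, 1.208490) → end (x,ẋ)=(1.199276, 3.662843)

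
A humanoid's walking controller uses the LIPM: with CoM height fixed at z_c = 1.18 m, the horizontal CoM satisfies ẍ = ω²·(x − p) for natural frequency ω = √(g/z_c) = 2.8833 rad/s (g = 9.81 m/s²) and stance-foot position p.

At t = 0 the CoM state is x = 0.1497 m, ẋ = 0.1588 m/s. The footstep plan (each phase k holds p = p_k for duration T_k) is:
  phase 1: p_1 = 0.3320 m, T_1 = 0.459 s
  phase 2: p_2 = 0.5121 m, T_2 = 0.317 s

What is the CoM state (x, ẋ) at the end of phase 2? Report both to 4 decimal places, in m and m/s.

x = -0.3573, ẋ = -2.2255

phase 1: p=0.3320, T=0.459, ωT=1.323435, cosh=2.011260, sinh=1.745041; start (x,ẋ)=(0.149700, 0.158800) → end (x,ẋ)=(0.061457, -0.597850)
phase 2: p=0.5121, T=0.317, ωT=0.914006, cosh=1.447605, sinh=1.046690; start (x,ẋ)=(0.061457, -0.597850) → end (x,ẋ)=(-0.357284, -2.225456)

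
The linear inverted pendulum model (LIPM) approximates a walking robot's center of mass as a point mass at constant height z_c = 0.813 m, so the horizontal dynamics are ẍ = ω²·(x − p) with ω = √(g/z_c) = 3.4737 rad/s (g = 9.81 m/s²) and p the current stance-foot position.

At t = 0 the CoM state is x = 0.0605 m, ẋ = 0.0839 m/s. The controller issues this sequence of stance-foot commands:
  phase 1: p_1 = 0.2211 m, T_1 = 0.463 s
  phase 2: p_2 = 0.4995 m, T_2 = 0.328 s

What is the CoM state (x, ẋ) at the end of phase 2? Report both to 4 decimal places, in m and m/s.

phase 1: p=0.2211, T=0.463, ωT=1.608323, cosh=2.597326, sinh=2.397103; start (x,ẋ)=(0.060500, 0.083900) → end (x,ẋ)=(-0.138134, -1.119371)
phase 2: p=0.4995, T=0.328, ωT=1.139374, cosh=1.722415, sinh=1.402395; start (x,ẋ)=(-0.138134, -1.119371) → end (x,ẋ)=(-1.050680, -5.034254)

x = -1.0507, ẋ = -5.0343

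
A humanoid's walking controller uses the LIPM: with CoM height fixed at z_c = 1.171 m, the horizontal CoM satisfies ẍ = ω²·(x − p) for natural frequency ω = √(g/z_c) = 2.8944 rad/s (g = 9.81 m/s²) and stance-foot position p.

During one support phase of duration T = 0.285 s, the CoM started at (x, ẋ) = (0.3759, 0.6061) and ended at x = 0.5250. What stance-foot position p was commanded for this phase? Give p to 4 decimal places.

ωT = 2.8944·0.285 = 0.824904; cosh(ωT) = 1.359969, sinh(ωT) = 0.921692
x(T) = p + (x₀−p)·cosh(ωT) + (ẋ₀/ω)·sinh(ωT) ⇒ p·(1 − cosh) = x(T) − x₀·cosh − (ẋ₀/ω)·sinh
numerator   = 0.5250 − (0.3759)·1.359969 − (0.6061/2.8944)·0.921692 = -0.179219
denominator = 1 − 1.359969 = -0.359969
p = -0.179219 / -0.359969 = 0.4979

p = 0.4979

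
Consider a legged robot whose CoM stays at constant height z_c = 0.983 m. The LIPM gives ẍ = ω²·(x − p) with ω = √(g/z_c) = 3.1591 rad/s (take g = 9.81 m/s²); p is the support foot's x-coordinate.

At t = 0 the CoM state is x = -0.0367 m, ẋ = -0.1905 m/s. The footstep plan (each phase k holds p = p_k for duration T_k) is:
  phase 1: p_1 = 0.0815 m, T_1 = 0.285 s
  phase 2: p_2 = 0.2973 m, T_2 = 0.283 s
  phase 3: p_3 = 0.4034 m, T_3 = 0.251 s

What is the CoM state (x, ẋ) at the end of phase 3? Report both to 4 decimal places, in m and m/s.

x = -1.5295, ẋ = -5.8145

phase 1: p=0.0815, T=0.285, ωT=0.900343, cosh=1.433439, sinh=1.027009; start (x,ẋ)=(-0.036700, -0.190500) → end (x,ẋ)=(-0.149863, -0.656561)
phase 2: p=0.2973, T=0.283, ωT=0.894025, cosh=1.426979, sinh=1.017973; start (x,ẋ)=(-0.149863, -0.656561) → end (x,ẋ)=(-0.552359, -2.374921)
phase 3: p=0.4034, T=0.251, ωT=0.792934, cosh=1.331193, sinh=0.878678; start (x,ẋ)=(-0.552359, -2.374921) → end (x,ẋ)=(-1.529465, -5.814505)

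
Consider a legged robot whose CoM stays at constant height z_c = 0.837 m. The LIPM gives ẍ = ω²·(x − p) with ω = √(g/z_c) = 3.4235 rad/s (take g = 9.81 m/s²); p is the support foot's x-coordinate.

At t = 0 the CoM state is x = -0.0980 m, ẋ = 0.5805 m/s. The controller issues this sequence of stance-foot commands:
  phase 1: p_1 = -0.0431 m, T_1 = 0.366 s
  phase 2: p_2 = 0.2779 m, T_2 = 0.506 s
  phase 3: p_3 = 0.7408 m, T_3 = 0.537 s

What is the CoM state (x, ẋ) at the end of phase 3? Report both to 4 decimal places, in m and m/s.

x = 0.6726, ẋ = 0.0558

phase 1: p=-0.0431, T=0.366, ωT=1.253001, cosh=1.893240, sinh=1.607593; start (x,ẋ)=(-0.098000, 0.580500) → end (x,ẋ)=(0.125550, 0.796878)
phase 2: p=0.2779, T=0.506, ωT=1.732291, cosh=2.915235, sinh=2.738356; start (x,ẋ)=(0.125550, 0.796878) → end (x,ẋ)=(0.471163, 0.894842)
phase 3: p=0.7408, T=0.537, ωT=1.838420, cosh=3.222832, sinh=3.063763; start (x,ẋ)=(0.471163, 0.894842) → end (x,ẋ)=(0.672620, 0.055763)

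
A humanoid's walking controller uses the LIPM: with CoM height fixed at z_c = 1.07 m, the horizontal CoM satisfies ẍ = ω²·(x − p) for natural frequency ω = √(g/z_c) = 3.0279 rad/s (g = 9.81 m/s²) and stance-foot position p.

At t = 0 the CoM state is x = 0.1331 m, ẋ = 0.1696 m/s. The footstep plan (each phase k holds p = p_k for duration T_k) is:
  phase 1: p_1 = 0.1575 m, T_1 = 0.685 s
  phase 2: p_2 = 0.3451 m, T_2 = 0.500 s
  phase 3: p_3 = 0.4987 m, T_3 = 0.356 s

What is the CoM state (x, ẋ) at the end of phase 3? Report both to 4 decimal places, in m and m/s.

phase 1: p=0.1575, T=0.685, ωT=2.074111, cosh=4.041571, sinh=3.915903; start (x,ẋ)=(0.133100, 0.169600) → end (x,ẋ)=(0.278225, 0.396141)
phase 2: p=0.3451, T=0.500, ωT=1.513950, cosh=2.382343, sinh=2.162304; start (x,ẋ)=(0.278225, 0.396141) → end (x,ẋ)=(0.468675, 0.505895)
phase 3: p=0.4987, T=0.356, ωT=1.077932, cosh=1.639448, sinh=1.299150; start (x,ẋ)=(0.468675, 0.505895) → end (x,ẋ)=(0.666534, 0.711279)

x = 0.6665, ẋ = 0.7113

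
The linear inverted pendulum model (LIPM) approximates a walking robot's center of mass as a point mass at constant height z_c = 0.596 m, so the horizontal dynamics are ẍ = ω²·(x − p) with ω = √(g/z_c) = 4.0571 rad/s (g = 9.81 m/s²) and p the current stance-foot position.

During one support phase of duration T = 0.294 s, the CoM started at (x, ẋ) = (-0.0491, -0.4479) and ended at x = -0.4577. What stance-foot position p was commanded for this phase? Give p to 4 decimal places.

ωT = 4.0571·0.294 = 1.192787; cosh(ωT) = 1.799815, sinh(ωT) = 1.496441
x(T) = p + (x₀−p)·cosh(ωT) + (ẋ₀/ω)·sinh(ωT) ⇒ p·(1 − cosh) = x(T) − x₀·cosh − (ẋ₀/ω)·sinh
numerator   = -0.4577 − (-0.0491)·1.799815 − (-0.4479/4.0571)·1.496441 = -0.204123
denominator = 1 − 1.799815 = -0.799815
p = -0.204123 / -0.799815 = 0.2552

p = 0.2552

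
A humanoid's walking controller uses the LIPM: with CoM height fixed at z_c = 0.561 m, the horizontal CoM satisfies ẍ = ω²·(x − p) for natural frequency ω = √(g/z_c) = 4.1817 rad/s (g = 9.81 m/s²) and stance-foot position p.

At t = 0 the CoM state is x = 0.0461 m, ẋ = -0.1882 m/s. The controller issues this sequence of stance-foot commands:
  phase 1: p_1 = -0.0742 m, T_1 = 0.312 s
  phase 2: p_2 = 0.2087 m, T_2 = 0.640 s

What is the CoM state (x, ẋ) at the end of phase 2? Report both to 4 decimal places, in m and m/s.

x = 0.1618, ẋ = -0.1275

phase 1: p=-0.0742, T=0.312, ωT=1.304690, cosh=1.978902, sinh=1.707646; start (x,ẋ)=(0.046100, -0.188200) → end (x,ẋ)=(0.087008, 0.486616)
phase 2: p=0.2087, T=0.640, ωT=2.676288, cosh=7.299936, sinh=7.231118; start (x,ẋ)=(0.087008, 0.486616) → end (x,ẋ)=(0.161829, -0.127492)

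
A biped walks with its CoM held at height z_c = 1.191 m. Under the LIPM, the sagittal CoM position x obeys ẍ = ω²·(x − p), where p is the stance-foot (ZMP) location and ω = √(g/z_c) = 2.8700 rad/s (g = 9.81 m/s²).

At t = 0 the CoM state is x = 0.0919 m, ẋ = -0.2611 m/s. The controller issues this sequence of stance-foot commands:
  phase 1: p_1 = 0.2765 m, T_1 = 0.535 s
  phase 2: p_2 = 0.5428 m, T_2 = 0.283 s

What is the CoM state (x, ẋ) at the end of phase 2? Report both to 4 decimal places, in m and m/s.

x = -1.2622, ẋ = -4.8153

phase 1: p=0.2765, T=0.535, ωT=1.535450, cosh=2.429387, sinh=2.214028; start (x,ẋ)=(0.091900, -0.261100) → end (x,ẋ)=(-0.373387, -1.807309)
phase 2: p=0.5428, T=0.283, ωT=0.812210, cosh=1.348379, sinh=0.904503; start (x,ẋ)=(-0.373387, -1.807309) → end (x,ẋ)=(-1.262155, -4.815289)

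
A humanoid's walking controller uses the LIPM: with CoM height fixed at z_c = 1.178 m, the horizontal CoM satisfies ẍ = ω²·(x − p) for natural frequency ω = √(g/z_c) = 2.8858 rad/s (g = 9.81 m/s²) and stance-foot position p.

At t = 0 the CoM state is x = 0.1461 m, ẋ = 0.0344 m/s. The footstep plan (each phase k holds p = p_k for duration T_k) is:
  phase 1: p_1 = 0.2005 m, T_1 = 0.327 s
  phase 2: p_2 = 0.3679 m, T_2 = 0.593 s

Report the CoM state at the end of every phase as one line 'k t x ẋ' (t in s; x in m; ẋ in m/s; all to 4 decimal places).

phase 1: p=0.2005, T=0.327, ωT=0.943657, cosh=1.479281, sinh=1.090079; start (x,ẋ)=(0.146100, 0.034400) → end (x,ẋ)=(0.133021, -0.120241)
phase 2: p=0.3679, T=0.593, ωT=1.711279, cosh=2.858337, sinh=2.677703; start (x,ẋ)=(0.133021, -0.120241) → end (x,ẋ)=(-0.415033, -2.158672)

1 0.3270 0.1330 -0.1202
2 0.9200 -0.4150 -2.1587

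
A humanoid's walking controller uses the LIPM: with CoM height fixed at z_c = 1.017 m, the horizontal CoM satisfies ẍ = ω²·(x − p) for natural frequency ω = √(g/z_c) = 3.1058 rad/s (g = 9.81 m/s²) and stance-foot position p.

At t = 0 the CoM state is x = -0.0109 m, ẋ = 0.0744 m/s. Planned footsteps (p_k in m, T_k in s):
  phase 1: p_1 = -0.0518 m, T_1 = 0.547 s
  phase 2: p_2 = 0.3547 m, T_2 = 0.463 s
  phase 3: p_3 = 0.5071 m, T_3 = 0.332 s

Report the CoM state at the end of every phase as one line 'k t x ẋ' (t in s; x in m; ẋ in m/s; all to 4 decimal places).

1 0.5470 0.1271 0.5459
2 1.0100 0.1975 -0.1907
3 1.3420 -0.0573 -1.4780

phase 1: p=-0.0518, T=0.547, ωT=1.698873, cosh=2.825335, sinh=2.642445; start (x,ẋ)=(-0.010900, 0.074400) → end (x,ẋ)=(0.127056, 0.545867)
phase 2: p=0.3547, T=0.463, ωT=1.437985, cosh=2.224803, sinh=1.987398; start (x,ẋ)=(0.127056, 0.545867) → end (x,ẋ)=(0.197538, -0.190673)
phase 3: p=0.5071, T=0.332, ωT=1.031126, cosh=1.580413, sinh=1.223808; start (x,ẋ)=(0.197538, -0.190673) → end (x,ẋ)=(-0.057269, -1.477959)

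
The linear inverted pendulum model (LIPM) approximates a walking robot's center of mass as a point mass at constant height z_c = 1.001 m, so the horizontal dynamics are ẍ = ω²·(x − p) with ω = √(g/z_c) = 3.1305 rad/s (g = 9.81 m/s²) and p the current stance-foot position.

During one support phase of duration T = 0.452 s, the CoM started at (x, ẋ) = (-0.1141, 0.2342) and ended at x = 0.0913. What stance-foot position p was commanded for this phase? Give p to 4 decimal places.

ωT = 3.1305·0.452 = 1.414986; cosh(ωT) = 2.179679, sinh(ωT) = 1.936750
x(T) = p + (x₀−p)·cosh(ωT) + (ẋ₀/ω)·sinh(ωT) ⇒ p·(1 − cosh) = x(T) − x₀·cosh − (ẋ₀/ω)·sinh
numerator   = 0.0913 − (-0.1141)·2.179679 − (0.2342/3.1305)·1.936750 = 0.195109
denominator = 1 − 2.179679 = -1.179679
p = 0.195109 / -1.179679 = -0.1654

p = -0.1654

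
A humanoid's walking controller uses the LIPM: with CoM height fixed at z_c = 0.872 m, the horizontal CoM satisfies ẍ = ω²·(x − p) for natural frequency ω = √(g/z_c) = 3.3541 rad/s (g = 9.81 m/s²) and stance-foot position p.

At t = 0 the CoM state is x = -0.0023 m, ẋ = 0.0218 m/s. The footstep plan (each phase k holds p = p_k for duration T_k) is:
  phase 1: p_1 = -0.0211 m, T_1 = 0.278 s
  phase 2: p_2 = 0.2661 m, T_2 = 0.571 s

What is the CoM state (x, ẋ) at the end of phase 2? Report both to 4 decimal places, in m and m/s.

phase 1: p=-0.0211, T=0.278, ωT=0.932440, cosh=1.467146, sinh=1.073554; start (x,ẋ)=(-0.002300, 0.021800) → end (x,ẋ)=(0.013460, 0.099679)
phase 2: p=0.2661, T=0.571, ωT=1.915191, cosh=3.467775, sinh=3.320461; start (x,ẋ)=(0.013460, 0.099679) → end (x,ẋ)=(-0.511320, -2.468028)

x = -0.5113, ẋ = -2.4680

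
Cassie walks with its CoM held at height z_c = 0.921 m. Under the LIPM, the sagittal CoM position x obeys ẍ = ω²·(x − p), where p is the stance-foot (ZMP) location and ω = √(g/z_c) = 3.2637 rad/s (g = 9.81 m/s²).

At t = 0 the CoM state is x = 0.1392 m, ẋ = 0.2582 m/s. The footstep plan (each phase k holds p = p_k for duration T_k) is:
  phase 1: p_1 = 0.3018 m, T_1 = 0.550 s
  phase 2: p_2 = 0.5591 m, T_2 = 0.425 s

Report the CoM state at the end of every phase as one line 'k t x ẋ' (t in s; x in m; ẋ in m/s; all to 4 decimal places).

phase 1: p=0.3018, T=0.550, ωT=1.795035, cosh=3.092904, sinh=2.926782; start (x,ẋ)=(0.139200, 0.258200) → end (x,ẋ)=(0.030439, -0.754590)
phase 2: p=0.5591, T=0.425, ωT=1.387072, cosh=2.126460, sinh=1.876654; start (x,ẋ)=(0.030439, -0.754590) → end (x,ẋ)=(-0.998971, -4.842565)

1 0.5500 0.0304 -0.7546
2 0.9750 -0.9990 -4.8426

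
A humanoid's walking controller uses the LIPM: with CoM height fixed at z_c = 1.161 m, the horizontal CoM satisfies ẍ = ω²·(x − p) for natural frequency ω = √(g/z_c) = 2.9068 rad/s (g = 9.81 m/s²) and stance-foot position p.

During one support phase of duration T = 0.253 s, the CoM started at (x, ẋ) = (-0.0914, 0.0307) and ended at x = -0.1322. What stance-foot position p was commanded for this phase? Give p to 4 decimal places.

p = 0.0829

ωT = 2.9068·0.253 = 0.735420; cosh(ωT) = 1.282831, sinh(ωT) = 0.803527
x(T) = p + (x₀−p)·cosh(ωT) + (ẋ₀/ω)·sinh(ωT) ⇒ p·(1 − cosh) = x(T) − x₀·cosh − (ẋ₀/ω)·sinh
numerator   = -0.1322 − (-0.0914)·1.282831 − (0.0307/2.9068)·0.803527 = -0.023436
denominator = 1 − 1.282831 = -0.282831
p = -0.023436 / -0.282831 = 0.0829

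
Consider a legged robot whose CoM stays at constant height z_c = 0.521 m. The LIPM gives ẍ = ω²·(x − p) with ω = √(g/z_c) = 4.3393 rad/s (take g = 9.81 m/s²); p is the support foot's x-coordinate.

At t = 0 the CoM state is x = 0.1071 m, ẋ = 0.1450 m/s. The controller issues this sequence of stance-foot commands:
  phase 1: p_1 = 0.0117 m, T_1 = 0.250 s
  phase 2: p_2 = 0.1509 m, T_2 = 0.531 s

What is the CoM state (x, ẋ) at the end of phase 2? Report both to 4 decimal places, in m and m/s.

x = 1.3567, ẋ = 5.2835

phase 1: p=0.0117, T=0.250, ωT=1.084825, cosh=1.648441, sinh=1.310481; start (x,ẋ)=(0.107100, 0.145000) → end (x,ẋ)=(0.212752, 0.781523)
phase 2: p=0.1509, T=0.531, ωT=2.304168, cosh=5.057843, sinh=4.958001; start (x,ẋ)=(0.212752, 0.781523) → end (x,ẋ)=(1.356689, 5.283512)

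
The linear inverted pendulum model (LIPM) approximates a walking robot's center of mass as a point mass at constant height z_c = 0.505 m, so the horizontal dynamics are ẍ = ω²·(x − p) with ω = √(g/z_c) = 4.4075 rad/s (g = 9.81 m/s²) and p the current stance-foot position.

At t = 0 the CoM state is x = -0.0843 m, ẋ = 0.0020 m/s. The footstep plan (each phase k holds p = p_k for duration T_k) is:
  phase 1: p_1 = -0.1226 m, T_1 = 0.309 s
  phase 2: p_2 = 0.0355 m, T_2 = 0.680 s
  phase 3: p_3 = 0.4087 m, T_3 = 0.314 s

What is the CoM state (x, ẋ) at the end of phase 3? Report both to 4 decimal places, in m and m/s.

phase 1: p=-0.1226, T=0.309, ωT=1.361917, cosh=2.079920, sinh=1.823751; start (x,ẋ)=(-0.084300, 0.002000) → end (x,ẋ)=(-0.042111, 0.312022)
phase 2: p=0.0355, T=0.680, ωT=2.997100, cosh=10.038652, sinh=9.988721; start (x,ẋ)=(-0.042111, 0.312022) → end (x,ẋ)=(-0.036478, -0.284585)
phase 3: p=0.4087, T=0.314, ωT=1.383955, cosh=2.120620, sinh=1.870034; start (x,ẋ)=(-0.036478, -0.284585) → end (x,ẋ)=(-0.656099, -4.272735)

x = -0.6561, ẋ = -4.2727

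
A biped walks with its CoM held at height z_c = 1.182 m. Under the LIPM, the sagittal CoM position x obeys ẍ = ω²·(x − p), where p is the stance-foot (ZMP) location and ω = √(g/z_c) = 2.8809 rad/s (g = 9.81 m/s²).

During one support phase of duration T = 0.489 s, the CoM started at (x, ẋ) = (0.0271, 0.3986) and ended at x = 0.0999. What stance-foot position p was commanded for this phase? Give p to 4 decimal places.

ωT = 2.8809·0.489 = 1.408760; cosh(ωT) = 2.167663, sinh(ωT) = 1.923217
x(T) = p + (x₀−p)·cosh(ωT) + (ẋ₀/ω)·sinh(ωT) ⇒ p·(1 − cosh) = x(T) − x₀·cosh − (ẋ₀/ω)·sinh
numerator   = 0.0999 − (0.0271)·2.167663 − (0.3986/2.8809)·1.923217 = -0.224939
denominator = 1 − 2.167663 = -1.167663
p = -0.224939 / -1.167663 = 0.1926

p = 0.1926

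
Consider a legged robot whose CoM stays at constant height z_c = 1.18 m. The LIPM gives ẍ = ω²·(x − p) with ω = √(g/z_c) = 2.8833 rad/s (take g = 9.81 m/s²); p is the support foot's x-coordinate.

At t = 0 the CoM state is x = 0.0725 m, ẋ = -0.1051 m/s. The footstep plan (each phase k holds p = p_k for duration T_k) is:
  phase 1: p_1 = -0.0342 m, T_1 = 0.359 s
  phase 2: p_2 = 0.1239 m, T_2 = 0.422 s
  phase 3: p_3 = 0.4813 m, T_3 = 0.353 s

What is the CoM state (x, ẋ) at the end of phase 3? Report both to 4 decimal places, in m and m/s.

x = 0.1018, ẋ = -0.6886

phase 1: p=-0.0342, T=0.359, ωT=1.035105, cosh=1.585295, sinh=1.230106; start (x,ẋ)=(0.072500, -0.105100) → end (x,ẋ)=(0.090112, 0.211825)
phase 2: p=0.1239, T=0.422, ωT=1.216753, cosh=1.836198, sinh=1.540008; start (x,ẋ)=(0.090112, 0.211825) → end (x,ẋ)=(0.174997, 0.238924)
phase 3: p=0.4813, T=0.353, ωT=1.017805, cosh=1.564251, sinh=1.202863; start (x,ẋ)=(0.174997, 0.238924) → end (x,ẋ)=(0.101841, -0.688587)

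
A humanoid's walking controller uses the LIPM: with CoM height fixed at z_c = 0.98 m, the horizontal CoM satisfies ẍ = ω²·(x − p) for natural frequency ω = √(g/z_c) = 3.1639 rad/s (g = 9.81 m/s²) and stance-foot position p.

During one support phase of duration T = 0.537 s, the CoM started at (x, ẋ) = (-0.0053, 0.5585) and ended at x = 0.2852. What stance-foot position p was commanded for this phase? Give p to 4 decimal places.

p = 0.0911

ωT = 3.1639·0.537 = 1.699014; cosh(ωT) = 2.825709, sinh(ωT) = 2.642845
x(T) = p + (x₀−p)·cosh(ωT) + (ẋ₀/ω)·sinh(ωT) ⇒ p·(1 − cosh) = x(T) − x₀·cosh − (ẋ₀/ω)·sinh
numerator   = 0.2852 − (-0.0053)·2.825709 − (0.5585/3.1639)·2.642845 = -0.166346
denominator = 1 − 2.825709 = -1.825709
p = -0.166346 / -1.825709 = 0.0911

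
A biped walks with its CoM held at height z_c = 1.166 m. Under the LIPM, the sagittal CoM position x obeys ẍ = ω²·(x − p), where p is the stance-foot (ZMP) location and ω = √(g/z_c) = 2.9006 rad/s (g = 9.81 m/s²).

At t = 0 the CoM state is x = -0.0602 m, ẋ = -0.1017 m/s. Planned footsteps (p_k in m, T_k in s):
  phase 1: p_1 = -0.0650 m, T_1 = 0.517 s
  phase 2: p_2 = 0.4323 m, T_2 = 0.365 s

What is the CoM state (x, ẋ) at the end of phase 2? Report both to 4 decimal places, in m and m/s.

phase 1: p=-0.0650, T=0.517, ωT=1.499610, cosh=2.351580, sinh=2.128363; start (x,ẋ)=(-0.060200, -0.101700) → end (x,ẋ)=(-0.128336, -0.209523)
phase 2: p=0.4323, T=0.365, ωT=1.058719, cosh=1.614788, sinh=1.267888; start (x,ẋ)=(-0.128336, -0.209523) → end (x,ẋ)=(-0.564594, -2.400152)

x = -0.5646, ẋ = -2.4002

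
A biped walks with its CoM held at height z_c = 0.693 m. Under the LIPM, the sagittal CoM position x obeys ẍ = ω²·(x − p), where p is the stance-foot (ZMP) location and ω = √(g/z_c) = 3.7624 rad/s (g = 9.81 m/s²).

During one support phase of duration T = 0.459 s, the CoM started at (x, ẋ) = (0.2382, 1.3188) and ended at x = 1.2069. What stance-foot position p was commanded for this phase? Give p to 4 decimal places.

p = 0.2307

ωT = 3.7624·0.459 = 1.726942; cosh(ωT) = 2.900628, sinh(ωT) = 2.722801
x(T) = p + (x₀−p)·cosh(ωT) + (ẋ₀/ω)·sinh(ωT) ⇒ p·(1 − cosh) = x(T) − x₀·cosh − (ẋ₀/ω)·sinh
numerator   = 1.2069 − (0.2382)·2.900628 − (1.3188/3.7624)·2.722801 = -0.438428
denominator = 1 − 2.900628 = -1.900628
p = -0.438428 / -1.900628 = 0.2307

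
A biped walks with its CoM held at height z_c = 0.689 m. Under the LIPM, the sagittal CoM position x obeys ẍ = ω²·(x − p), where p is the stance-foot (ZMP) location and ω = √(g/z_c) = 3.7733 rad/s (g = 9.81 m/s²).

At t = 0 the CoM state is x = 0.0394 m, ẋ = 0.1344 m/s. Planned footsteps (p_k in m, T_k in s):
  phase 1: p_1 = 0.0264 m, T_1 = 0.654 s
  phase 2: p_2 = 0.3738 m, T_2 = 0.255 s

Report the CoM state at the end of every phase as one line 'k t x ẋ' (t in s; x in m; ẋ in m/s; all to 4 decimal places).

1 0.6540 0.3122 1.0856
2 0.9090 0.6030 1.3683

phase 1: p=0.0264, T=0.654, ωT=2.467738, cosh=5.940257, sinh=5.855480; start (x,ẋ)=(0.039400, 0.134400) → end (x,ẋ)=(0.312188, 1.085599)
phase 2: p=0.3738, T=0.255, ωT=0.962191, cosh=1.499740, sinh=1.117686; start (x,ẋ)=(0.312188, 1.085599) → end (x,ẋ)=(0.602962, 1.368276)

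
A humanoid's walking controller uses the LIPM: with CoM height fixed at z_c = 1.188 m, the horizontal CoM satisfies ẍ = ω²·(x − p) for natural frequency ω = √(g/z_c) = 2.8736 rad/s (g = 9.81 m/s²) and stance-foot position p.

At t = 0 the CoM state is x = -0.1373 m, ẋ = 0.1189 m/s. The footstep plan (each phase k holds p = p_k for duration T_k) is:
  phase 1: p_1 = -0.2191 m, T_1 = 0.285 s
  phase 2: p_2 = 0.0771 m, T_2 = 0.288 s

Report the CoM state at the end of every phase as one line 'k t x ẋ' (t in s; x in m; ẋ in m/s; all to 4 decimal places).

1 0.2850 -0.0705 0.3758
2 0.5730 -0.0030 0.1196

phase 1: p=-0.2191, T=0.285, ωT=0.818976, cosh=1.354529, sinh=0.913647; start (x,ẋ)=(-0.137300, 0.118900) → end (x,ẋ)=(-0.070496, 0.375816)
phase 2: p=0.0771, T=0.288, ωT=0.827597, cosh=1.362456, sinh=0.925358; start (x,ẋ)=(-0.070496, 0.375816) → end (x,ẋ)=(-0.002973, 0.119559)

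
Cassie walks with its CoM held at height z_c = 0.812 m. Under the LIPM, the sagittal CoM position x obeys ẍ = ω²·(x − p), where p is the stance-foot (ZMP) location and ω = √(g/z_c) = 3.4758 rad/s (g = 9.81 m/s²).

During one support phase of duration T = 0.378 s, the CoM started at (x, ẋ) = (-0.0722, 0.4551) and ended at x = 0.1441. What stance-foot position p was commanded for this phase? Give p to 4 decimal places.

ωT = 3.4758·0.378 = 1.313852; cosh(ωT) = 1.994631, sinh(ωT) = 1.725848
x(T) = p + (x₀−p)·cosh(ωT) + (ẋ₀/ω)·sinh(ωT) ⇒ p·(1 − cosh) = x(T) − x₀·cosh − (ẋ₀/ω)·sinh
numerator   = 0.1441 − (-0.0722)·1.994631 − (0.4551/3.4758)·1.725848 = 0.062140
denominator = 1 − 1.994631 = -0.994631
p = 0.062140 / -0.994631 = -0.0625

p = -0.0625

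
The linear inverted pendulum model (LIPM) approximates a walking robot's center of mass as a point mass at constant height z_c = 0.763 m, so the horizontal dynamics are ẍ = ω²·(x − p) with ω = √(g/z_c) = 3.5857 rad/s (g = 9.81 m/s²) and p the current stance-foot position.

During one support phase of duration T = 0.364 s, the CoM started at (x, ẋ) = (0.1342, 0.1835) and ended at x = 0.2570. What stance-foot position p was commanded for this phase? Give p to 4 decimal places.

p = 0.0981

ωT = 3.5857·0.364 = 1.305195; cosh(ωT) = 1.979764, sinh(ωT) = 1.708644
x(T) = p + (x₀−p)·cosh(ωT) + (ẋ₀/ω)·sinh(ωT) ⇒ p·(1 − cosh) = x(T) − x₀·cosh − (ẋ₀/ω)·sinh
numerator   = 0.2570 − (0.1342)·1.979764 − (0.1835/3.5857)·1.708644 = -0.096125
denominator = 1 − 1.979764 = -0.979764
p = -0.096125 / -0.979764 = 0.0981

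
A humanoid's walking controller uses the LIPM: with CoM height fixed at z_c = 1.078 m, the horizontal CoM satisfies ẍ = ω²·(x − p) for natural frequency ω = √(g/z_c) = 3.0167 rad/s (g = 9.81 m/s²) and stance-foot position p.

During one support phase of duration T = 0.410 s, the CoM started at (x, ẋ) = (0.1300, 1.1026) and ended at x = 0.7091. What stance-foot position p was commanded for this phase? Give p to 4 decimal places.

ωT = 3.0167·0.410 = 1.236847; cosh(ωT) = 1.867517, sinh(ωT) = 1.577218
x(T) = p + (x₀−p)·cosh(ωT) + (ẋ₀/ω)·sinh(ωT) ⇒ p·(1 − cosh) = x(T) − x₀·cosh − (ẋ₀/ω)·sinh
numerator   = 0.7091 − (0.1300)·1.867517 − (1.1026/3.0167)·1.577218 = -0.110149
denominator = 1 − 1.867517 = -0.867517
p = -0.110149 / -0.867517 = 0.1270

p = 0.1270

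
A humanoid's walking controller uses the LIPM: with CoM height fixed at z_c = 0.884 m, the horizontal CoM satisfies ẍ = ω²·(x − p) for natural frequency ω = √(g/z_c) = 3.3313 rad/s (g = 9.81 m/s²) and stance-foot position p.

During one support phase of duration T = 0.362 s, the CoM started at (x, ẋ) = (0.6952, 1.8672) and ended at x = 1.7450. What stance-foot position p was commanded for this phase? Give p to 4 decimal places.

ωT = 3.3313·0.362 = 1.205931; cosh(ωT) = 1.819639, sinh(ωT) = 1.520226
x(T) = p + (x₀−p)·cosh(ωT) + (ẋ₀/ω)·sinh(ωT) ⇒ p·(1 − cosh) = x(T) − x₀·cosh − (ẋ₀/ω)·sinh
numerator   = 1.7450 − (0.6952)·1.819639 − (1.8672/3.3313)·1.520226 = -0.372103
denominator = 1 − 1.819639 = -0.819639
p = -0.372103 / -0.819639 = 0.4540

p = 0.4540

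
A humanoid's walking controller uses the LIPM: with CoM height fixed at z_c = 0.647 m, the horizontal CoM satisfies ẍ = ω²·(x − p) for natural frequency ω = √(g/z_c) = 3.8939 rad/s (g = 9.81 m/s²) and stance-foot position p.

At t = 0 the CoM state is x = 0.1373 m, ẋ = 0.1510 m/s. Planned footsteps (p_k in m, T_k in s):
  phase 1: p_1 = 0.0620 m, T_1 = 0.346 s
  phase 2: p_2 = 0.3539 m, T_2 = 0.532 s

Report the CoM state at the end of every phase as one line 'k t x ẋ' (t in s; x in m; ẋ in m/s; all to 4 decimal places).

1 0.3460 0.2862 0.8360
2 0.8780 0.9193 2.3403

phase 1: p=0.0620, T=0.346, ωT=1.347289, cosh=2.053464, sinh=1.793520; start (x,ẋ)=(0.137300, 0.151000) → end (x,ẋ)=(0.286176, 0.835952)
phase 2: p=0.3539, T=0.532, ωT=2.071555, cosh=4.031572, sinh=3.905582; start (x,ẋ)=(0.286176, 0.835952) → end (x,ẋ)=(0.919326, 2.340259)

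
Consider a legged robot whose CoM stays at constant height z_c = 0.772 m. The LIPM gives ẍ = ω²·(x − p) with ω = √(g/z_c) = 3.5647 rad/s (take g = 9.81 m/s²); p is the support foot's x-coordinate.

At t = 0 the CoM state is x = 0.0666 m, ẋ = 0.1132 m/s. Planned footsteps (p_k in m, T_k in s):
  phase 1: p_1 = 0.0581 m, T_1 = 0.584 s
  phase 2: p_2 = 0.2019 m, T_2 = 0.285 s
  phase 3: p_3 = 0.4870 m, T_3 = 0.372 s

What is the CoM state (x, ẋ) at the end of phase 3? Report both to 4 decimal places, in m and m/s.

phase 1: p=0.0581, T=0.584, ωT=2.081785, cosh=4.071738, sinh=3.947030; start (x,ẋ)=(0.066600, 0.113200) → end (x,ẋ)=(0.218051, 0.580516)
phase 2: p=0.2019, T=0.285, ωT=1.015939, cosh=1.562010, sinh=1.199947; start (x,ẋ)=(0.218051, 0.580516) → end (x,ẋ)=(0.422541, 0.975856)
phase 3: p=0.4870, T=0.372, ωT=1.326068, cosh=2.015863, sinh=1.750344; start (x,ẋ)=(0.422541, 0.975856) → end (x,ẋ)=(0.836225, 1.565002)

x = 0.8362, ẋ = 1.5650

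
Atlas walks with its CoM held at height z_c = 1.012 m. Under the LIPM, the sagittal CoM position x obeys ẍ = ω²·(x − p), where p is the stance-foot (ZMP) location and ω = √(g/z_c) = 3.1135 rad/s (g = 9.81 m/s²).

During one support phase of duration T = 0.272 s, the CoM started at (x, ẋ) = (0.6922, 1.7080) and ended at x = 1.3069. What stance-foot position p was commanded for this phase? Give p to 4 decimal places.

ωT = 3.1135·0.272 = 0.846872; cosh(ωT) = 1.380547, sinh(ωT) = 0.951793
x(T) = p + (x₀−p)·cosh(ωT) + (ẋ₀/ω)·sinh(ωT) ⇒ p·(1 − cosh) = x(T) − x₀·cosh − (ẋ₀/ω)·sinh
numerator   = 1.3069 − (0.6922)·1.380547 − (1.7080/3.1135)·0.951793 = -0.170848
denominator = 1 − 1.380547 = -0.380547
p = -0.170848 / -0.380547 = 0.4490

p = 0.4490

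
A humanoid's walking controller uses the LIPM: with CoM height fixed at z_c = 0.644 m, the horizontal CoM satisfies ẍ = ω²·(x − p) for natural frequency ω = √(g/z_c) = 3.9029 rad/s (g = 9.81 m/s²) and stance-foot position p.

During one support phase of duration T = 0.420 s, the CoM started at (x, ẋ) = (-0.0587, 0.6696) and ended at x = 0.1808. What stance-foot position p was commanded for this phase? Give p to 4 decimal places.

ωT = 3.9029·0.420 = 1.639218; cosh(ωT) = 2.672636, sinh(ωT) = 2.478504
x(T) = p + (x₀−p)·cosh(ωT) + (ẋ₀/ω)·sinh(ωT) ⇒ p·(1 − cosh) = x(T) − x₀·cosh − (ẋ₀/ω)·sinh
numerator   = 0.1808 − (-0.0587)·2.672636 − (0.6696/3.9029)·2.478504 = -0.087540
denominator = 1 − 2.672636 = -1.672636
p = -0.087540 / -1.672636 = 0.0523

p = 0.0523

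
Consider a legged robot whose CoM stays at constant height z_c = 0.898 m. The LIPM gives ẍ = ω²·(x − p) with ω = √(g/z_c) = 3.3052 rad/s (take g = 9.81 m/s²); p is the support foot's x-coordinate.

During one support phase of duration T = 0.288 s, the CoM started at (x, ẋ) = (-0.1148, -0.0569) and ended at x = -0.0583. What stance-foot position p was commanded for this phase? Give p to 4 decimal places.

p = -0.2694

ωT = 3.3052·0.288 = 0.951898; cosh(ωT) = 1.488314, sinh(ωT) = 1.102307
x(T) = p + (x₀−p)·cosh(ωT) + (ẋ₀/ω)·sinh(ωT) ⇒ p·(1 − cosh) = x(T) − x₀·cosh − (ẋ₀/ω)·sinh
numerator   = -0.0583 − (-0.1148)·1.488314 − (-0.0569/3.3052)·1.102307 = 0.131535
denominator = 1 − 1.488314 = -0.488314
p = 0.131535 / -0.488314 = -0.2694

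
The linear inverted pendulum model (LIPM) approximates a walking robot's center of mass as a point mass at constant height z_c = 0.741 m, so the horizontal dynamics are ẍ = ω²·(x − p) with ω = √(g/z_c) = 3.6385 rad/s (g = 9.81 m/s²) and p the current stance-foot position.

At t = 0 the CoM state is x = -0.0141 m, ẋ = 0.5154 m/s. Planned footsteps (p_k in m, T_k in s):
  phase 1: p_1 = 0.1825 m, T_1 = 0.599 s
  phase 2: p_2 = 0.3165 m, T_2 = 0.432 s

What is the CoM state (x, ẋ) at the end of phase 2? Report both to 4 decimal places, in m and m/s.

x = -1.1938, ẋ = -5.3649

phase 1: p=0.1825, T=0.599, ωT=2.179461, cosh=4.477323, sinh=4.364221; start (x,ẋ)=(-0.014100, 0.515400) → end (x,ẋ)=(-0.079542, -0.814242)
phase 2: p=0.3165, T=0.432, ωT=1.571832, cosh=2.511563, sinh=2.303899; start (x,ẋ)=(-0.079542, -0.814242) → end (x,ẋ)=(-1.193763, -5.364936)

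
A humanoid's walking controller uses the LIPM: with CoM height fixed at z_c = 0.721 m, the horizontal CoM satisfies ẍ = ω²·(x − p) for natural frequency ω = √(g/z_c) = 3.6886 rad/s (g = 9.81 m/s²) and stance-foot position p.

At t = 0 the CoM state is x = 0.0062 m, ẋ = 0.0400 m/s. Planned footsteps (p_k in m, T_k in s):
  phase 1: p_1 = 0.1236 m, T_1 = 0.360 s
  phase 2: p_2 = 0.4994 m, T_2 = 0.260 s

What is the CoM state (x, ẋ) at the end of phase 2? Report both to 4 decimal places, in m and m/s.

x = -0.5939, ẋ = -3.4534

phase 1: p=0.1236, T=0.360, ωT=1.327896, cosh=2.019065, sinh=1.754031; start (x,ẋ)=(0.006200, 0.040000) → end (x,ẋ)=(-0.094417, -0.678806)
phase 2: p=0.4994, T=0.260, ωT=0.959036, cosh=1.496221, sinh=1.112959; start (x,ẋ)=(-0.094417, -0.678806) → end (x,ẋ)=(-0.593897, -3.453418)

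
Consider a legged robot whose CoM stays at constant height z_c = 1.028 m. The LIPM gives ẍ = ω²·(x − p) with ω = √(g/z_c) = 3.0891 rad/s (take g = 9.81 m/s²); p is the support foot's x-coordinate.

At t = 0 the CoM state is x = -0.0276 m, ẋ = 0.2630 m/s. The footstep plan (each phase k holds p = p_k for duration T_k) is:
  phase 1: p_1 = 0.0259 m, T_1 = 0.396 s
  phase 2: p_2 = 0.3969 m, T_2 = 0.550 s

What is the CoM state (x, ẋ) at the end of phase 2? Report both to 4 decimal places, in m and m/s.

x = -0.3612, ẋ = -2.1092

phase 1: p=0.0259, T=0.396, ωT=1.223284, cosh=1.846295, sinh=1.552033; start (x,ẋ)=(-0.027600, 0.263000) → end (x,ẋ)=(0.059260, 0.229076)
phase 2: p=0.3969, T=0.550, ωT=1.699005, cosh=2.825684, sinh=2.642819; start (x,ẋ)=(0.059260, 0.229076) → end (x,ẋ)=(-0.361182, -2.109171)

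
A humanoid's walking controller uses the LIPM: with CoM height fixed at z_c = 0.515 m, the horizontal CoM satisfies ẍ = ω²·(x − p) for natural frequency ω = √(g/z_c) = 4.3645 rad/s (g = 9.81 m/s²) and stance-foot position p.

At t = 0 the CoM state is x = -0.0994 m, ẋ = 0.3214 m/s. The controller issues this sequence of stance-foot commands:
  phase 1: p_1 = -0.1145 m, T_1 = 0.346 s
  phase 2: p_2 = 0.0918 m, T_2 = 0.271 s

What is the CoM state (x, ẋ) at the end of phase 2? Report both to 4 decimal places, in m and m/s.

phase 1: p=-0.1145, T=0.346, ωT=1.510117, cosh=2.374072, sinh=2.153188; start (x,ẋ)=(-0.099400, 0.321400) → end (x,ẋ)=(0.079908, 0.904930)
phase 2: p=0.0918, T=0.271, ωT=1.182779, cosh=1.784929, sinh=1.478503; start (x,ẋ)=(0.079908, 0.904930) → end (x,ẋ)=(0.377125, 1.538501)

x = 0.3771, ẋ = 1.5385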